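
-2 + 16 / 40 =-8 / 5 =-1.60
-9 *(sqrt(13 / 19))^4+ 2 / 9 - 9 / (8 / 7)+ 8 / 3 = -239111 / 25992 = -9.20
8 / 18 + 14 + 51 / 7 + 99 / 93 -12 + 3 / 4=90187 / 7812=11.54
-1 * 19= -19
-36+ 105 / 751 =-26931 / 751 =-35.86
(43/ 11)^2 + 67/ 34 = 70973/ 4114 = 17.25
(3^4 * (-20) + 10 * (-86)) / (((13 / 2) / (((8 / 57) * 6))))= -79360 / 247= -321.30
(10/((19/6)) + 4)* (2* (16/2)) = 2176/19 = 114.53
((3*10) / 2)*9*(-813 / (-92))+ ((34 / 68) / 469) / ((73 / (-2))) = 3757681843 / 3149804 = 1192.99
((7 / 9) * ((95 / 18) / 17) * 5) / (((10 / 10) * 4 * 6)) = 3325 / 66096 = 0.05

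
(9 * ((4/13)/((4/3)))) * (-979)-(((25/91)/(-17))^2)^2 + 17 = -11548300116933269/5727449317681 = -2016.31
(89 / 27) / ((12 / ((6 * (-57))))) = -1691 / 18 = -93.94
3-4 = -1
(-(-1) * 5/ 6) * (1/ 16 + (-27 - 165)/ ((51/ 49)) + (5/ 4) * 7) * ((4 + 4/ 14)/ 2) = -1194475/ 3808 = -313.68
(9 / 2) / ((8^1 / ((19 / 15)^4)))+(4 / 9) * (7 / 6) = 530963 / 270000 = 1.97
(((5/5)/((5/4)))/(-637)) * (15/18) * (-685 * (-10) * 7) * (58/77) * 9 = -2383800/7007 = -340.20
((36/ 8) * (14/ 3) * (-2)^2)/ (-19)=-84/ 19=-4.42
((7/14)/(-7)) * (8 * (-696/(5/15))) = 8352/7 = 1193.14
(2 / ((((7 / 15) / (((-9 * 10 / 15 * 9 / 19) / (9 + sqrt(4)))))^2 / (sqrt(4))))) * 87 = 228322800 / 2140369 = 106.67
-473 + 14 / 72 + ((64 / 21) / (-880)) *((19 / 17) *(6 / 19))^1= -111402733 / 235620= -472.81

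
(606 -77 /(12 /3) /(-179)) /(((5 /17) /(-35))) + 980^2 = 636003613 /716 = 888273.20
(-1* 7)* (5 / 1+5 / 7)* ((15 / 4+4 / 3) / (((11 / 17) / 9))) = -2828.18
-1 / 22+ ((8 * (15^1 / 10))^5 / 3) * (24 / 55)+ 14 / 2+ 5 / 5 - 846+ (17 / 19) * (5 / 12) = 40305923 / 1140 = 35356.07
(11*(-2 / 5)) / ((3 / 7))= -10.27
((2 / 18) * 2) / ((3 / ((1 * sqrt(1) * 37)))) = 74 / 27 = 2.74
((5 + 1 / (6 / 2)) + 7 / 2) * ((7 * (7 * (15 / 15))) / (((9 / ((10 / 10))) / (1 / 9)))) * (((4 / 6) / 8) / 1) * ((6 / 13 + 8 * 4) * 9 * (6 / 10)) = 547967 / 7020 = 78.06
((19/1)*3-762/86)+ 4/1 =2242/43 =52.14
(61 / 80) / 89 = 0.01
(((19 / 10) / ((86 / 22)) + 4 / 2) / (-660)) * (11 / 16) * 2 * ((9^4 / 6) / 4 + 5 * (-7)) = -2038583 / 1651200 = -1.23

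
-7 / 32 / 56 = -1 / 256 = -0.00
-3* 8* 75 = -1800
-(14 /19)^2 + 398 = 143482 /361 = 397.46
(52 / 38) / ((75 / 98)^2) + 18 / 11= 4670494 / 1175625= 3.97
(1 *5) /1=5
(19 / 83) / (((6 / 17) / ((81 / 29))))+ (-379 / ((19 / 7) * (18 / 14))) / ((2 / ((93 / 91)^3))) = -39491251224 / 703327807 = -56.15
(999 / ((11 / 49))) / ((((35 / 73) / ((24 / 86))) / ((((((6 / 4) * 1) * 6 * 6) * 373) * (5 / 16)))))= 15423404157 / 946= 16303809.89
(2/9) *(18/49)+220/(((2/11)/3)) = 177874/49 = 3630.08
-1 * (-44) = 44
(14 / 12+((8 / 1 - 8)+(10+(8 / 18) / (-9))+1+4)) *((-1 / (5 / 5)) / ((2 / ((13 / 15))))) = -33943 / 4860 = -6.98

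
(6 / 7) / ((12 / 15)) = 15 / 14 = 1.07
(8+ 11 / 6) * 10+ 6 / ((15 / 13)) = 1553 / 15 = 103.53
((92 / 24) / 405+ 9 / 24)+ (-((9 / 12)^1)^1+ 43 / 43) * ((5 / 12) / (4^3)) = 480361 / 1244160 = 0.39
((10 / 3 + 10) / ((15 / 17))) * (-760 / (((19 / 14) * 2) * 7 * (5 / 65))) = -70720 / 9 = -7857.78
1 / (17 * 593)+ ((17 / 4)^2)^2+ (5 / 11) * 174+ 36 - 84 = 10144341739 / 28388096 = 357.34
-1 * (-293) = 293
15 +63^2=3984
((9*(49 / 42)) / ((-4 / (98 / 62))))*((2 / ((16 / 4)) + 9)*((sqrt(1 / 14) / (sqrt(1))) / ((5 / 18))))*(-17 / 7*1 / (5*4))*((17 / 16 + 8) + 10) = 87.79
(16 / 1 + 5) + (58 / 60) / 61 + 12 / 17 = 675763 / 31110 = 21.72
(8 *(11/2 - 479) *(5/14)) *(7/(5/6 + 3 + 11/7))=-397740/227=-1752.16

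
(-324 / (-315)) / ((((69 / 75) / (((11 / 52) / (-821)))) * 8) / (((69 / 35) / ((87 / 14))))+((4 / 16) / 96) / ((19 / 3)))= -963072 / 84307478143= -0.00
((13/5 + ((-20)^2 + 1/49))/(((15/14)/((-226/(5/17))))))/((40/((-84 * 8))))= 3031860512/625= 4850976.82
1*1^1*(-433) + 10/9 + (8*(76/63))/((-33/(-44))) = -79195/189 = -419.02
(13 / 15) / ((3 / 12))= 52 / 15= 3.47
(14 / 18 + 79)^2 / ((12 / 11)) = 1417691 / 243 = 5834.12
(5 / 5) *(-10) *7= -70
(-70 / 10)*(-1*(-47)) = -329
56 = 56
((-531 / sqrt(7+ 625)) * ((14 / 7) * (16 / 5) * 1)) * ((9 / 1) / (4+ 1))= -38232 * sqrt(158) / 1975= -243.33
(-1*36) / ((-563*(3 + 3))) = 6 / 563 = 0.01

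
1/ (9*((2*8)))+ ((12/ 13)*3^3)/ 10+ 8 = 98273/ 9360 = 10.50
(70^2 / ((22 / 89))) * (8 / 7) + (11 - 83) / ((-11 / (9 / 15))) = 22658.47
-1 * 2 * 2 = -4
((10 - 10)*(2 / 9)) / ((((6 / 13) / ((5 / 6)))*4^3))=0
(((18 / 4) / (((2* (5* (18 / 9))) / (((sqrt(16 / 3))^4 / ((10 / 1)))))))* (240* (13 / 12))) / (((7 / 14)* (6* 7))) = 832 / 105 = 7.92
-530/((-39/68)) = 36040/39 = 924.10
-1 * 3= -3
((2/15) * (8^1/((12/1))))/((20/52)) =52/225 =0.23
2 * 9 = 18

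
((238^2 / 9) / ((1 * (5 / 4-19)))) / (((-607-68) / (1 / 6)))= 113288 / 1293975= 0.09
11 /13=0.85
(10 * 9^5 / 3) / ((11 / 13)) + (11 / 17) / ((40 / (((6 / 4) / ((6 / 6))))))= 3479954763 / 14960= 232617.30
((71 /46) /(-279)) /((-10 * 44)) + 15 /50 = 1694159 /5646960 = 0.30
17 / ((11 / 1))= 1.55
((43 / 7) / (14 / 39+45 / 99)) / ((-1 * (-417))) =0.02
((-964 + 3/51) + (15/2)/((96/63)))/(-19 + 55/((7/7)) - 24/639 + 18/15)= -158747835/6151552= -25.81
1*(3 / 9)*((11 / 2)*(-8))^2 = 1936 / 3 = 645.33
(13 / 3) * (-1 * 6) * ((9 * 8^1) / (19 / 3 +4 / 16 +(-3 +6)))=-22464 / 115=-195.34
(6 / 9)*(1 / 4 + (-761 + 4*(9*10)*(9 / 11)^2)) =-251563 / 726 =-346.51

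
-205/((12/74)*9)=-7585/54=-140.46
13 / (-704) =-13 / 704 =-0.02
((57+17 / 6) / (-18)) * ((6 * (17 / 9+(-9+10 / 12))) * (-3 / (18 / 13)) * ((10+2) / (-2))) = 527371 / 324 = 1627.69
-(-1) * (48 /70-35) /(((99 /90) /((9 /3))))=-7206 /77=-93.58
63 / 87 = 21 / 29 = 0.72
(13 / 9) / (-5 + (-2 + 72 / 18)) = -13 / 27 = -0.48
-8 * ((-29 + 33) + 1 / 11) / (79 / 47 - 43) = 8460 / 10681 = 0.79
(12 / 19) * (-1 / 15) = -4 / 95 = -0.04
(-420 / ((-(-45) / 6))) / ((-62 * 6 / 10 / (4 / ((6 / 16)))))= 16.06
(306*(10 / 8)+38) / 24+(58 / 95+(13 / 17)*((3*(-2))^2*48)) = 103841383 / 77520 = 1339.54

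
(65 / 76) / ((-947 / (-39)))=2535 / 71972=0.04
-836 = -836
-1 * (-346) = 346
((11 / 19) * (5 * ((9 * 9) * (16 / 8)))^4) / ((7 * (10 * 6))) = 78918988500 / 133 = 593375853.38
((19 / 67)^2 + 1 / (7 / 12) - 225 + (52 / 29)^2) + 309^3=779679007529159 / 26426743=29503409.01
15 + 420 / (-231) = 145 / 11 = 13.18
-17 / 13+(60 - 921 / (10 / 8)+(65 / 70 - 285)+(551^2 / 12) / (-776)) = -4214852903 / 4236960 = -994.78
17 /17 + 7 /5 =12 /5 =2.40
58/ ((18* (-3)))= -29/ 27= -1.07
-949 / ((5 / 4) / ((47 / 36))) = -44603 / 45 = -991.18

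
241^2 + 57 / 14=813191 / 14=58085.07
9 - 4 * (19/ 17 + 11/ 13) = 253/ 221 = 1.14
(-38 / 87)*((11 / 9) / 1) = -418 / 783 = -0.53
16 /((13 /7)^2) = 784 /169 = 4.64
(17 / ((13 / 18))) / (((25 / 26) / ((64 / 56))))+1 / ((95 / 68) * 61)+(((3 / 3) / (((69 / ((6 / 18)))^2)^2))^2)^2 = 64510808858847520091339535573241914116676469 / 2304873060946495669517418710579820624042825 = 27.99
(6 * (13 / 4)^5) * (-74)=-41213523 / 256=-160990.32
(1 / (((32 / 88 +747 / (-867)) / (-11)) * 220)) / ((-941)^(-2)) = 88911.69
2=2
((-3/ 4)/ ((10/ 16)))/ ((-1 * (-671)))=-6/ 3355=-0.00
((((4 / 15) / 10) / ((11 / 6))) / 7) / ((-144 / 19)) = -19 / 69300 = -0.00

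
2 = 2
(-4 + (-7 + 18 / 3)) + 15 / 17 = -4.12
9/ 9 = 1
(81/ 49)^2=6561/ 2401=2.73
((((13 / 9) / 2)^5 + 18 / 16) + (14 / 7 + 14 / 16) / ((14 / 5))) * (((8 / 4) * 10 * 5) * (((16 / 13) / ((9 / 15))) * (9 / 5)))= 1553033450 / 1791153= 867.06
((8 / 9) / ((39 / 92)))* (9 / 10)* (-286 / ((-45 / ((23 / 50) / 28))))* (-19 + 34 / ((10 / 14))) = 3328468 / 590625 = 5.64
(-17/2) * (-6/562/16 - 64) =4891699/8992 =544.01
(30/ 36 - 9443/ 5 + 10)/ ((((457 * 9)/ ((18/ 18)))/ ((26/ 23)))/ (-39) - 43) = 9520277/ 691005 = 13.78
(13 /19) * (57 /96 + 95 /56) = 351 /224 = 1.57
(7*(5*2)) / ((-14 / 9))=-45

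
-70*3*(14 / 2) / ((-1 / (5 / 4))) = 3675 / 2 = 1837.50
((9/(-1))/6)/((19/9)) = -27/38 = -0.71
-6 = -6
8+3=11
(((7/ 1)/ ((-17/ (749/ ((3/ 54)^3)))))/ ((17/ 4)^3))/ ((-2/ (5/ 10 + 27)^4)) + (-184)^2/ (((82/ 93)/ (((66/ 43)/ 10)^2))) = 1060569080913487684176/ 158291087225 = 6700118746.46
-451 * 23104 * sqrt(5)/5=-10419904 * sqrt(5)/5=-4659922.73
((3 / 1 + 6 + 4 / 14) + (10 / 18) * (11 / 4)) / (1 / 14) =2725 / 18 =151.39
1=1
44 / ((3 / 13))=572 / 3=190.67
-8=-8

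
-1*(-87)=87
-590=-590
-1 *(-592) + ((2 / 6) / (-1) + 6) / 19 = 33761 / 57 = 592.30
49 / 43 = 1.14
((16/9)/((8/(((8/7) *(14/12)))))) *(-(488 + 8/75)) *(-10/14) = 292864/2835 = 103.30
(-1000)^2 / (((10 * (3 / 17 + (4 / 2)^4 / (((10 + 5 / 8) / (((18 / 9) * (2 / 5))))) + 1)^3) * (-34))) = -14111328125 / 64777108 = -217.84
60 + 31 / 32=1951 / 32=60.97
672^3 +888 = 303465336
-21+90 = 69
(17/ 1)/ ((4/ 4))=17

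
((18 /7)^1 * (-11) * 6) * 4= -678.86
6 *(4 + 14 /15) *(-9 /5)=-1332 /25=-53.28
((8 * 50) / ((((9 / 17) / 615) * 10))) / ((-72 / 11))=-191675 / 27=-7099.07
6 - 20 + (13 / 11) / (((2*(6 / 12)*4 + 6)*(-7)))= -10793 / 770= -14.02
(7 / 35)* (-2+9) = 7 / 5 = 1.40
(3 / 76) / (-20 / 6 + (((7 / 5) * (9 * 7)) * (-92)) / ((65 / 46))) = -2925 / 425766136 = -0.00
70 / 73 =0.96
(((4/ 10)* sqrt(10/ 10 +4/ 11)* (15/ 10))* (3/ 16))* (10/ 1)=9* sqrt(165)/ 88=1.31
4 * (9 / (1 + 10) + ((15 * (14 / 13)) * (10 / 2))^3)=50935579092 / 24167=2107650.06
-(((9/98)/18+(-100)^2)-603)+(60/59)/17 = -1847326679/196588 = -9396.95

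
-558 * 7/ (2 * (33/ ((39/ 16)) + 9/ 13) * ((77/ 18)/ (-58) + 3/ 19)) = -503616204/ 308765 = -1631.07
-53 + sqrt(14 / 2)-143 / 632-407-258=-453919 / 632 + sqrt(7)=-715.58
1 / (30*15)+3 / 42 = 116 / 1575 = 0.07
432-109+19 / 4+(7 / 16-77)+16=267.19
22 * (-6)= -132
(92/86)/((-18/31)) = -713/387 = -1.84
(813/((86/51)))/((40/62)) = 1285353/1720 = 747.30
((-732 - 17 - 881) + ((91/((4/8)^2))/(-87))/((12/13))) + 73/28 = -11926111/7308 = -1631.93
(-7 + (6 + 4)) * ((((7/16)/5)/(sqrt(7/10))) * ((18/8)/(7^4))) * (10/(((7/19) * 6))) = 0.00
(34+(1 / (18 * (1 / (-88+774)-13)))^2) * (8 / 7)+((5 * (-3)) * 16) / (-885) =104079246715768 / 2659944675717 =39.13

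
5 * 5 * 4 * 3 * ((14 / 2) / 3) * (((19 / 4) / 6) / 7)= 475 / 6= 79.17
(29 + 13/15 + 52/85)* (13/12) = 25259/765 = 33.02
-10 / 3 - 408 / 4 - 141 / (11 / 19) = -11513 / 33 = -348.88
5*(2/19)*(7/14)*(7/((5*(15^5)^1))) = 7/14428125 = 0.00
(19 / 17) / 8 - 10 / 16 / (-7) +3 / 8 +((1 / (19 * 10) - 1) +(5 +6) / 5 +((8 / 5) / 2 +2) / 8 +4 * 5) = 2004083 / 90440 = 22.16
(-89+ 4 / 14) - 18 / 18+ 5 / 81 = -89.65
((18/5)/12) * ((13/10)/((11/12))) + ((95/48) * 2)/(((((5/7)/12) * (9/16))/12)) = 1170751/825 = 1419.09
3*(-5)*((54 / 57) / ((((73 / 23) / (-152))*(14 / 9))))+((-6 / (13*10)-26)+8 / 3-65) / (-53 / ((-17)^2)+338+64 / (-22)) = 46385484409454 / 106089141795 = 437.23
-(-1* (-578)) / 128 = -289 / 64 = -4.52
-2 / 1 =-2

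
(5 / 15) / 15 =1 / 45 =0.02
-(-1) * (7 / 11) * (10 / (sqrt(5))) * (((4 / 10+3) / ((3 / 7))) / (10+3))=1666 * sqrt(5) / 2145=1.74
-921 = -921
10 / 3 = 3.33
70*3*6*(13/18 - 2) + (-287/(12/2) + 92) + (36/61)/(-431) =-247004161/157746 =-1565.83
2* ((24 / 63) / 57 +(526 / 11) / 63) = 20164 / 13167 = 1.53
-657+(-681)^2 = 463104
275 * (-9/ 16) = -2475/ 16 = -154.69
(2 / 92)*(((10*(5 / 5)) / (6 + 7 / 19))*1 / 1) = 95 / 2783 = 0.03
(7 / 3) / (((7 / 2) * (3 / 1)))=2 / 9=0.22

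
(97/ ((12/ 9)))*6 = 873/ 2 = 436.50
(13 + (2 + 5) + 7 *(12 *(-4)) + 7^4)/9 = 695/3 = 231.67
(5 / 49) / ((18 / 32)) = 80 / 441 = 0.18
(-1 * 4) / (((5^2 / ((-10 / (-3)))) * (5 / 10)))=-16 / 15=-1.07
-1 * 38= -38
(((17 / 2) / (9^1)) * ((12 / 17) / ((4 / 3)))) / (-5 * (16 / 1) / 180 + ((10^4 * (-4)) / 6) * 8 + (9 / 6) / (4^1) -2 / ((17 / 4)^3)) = -176868 / 18865953781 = -0.00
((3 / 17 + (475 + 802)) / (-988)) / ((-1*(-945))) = -5428 / 3968055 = -0.00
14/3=4.67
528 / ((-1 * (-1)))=528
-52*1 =-52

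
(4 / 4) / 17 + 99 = 1684 / 17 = 99.06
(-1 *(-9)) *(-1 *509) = -4581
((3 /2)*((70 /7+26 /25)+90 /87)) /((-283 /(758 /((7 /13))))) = -90.09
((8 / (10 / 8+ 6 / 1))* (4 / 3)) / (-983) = -128 / 85521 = -0.00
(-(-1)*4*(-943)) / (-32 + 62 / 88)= 165968 / 1377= 120.53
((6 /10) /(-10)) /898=-3 /44900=-0.00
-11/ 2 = -5.50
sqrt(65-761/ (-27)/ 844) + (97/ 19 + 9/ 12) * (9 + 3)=sqrt(938093973)/ 3798 + 1335/ 19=78.33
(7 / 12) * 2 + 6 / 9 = 1.83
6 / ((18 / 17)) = 5.67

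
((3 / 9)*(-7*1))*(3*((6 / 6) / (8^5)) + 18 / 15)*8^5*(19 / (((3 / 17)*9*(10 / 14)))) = -345772469 / 225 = -1536766.53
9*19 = 171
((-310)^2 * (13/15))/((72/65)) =4060225/54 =75189.35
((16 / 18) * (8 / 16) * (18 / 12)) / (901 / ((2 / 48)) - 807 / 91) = 182 / 5900931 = 0.00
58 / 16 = 29 / 8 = 3.62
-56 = -56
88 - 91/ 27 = 2285/ 27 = 84.63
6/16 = 3/8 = 0.38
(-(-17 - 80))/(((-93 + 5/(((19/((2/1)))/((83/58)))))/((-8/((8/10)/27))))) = 74385/262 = 283.91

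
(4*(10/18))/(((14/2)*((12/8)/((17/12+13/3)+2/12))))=1.25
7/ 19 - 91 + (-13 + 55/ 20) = -7667/ 76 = -100.88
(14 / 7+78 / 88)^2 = 16129 / 1936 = 8.33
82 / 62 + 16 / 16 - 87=-2625 / 31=-84.68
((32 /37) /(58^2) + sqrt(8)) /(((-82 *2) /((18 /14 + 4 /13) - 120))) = 21550 /116097527 + 10775 *sqrt(2) /7462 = 2.04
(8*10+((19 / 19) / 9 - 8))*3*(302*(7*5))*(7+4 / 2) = 20579790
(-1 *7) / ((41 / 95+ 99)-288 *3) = 665 / 72634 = 0.01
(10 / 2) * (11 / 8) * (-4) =-55 / 2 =-27.50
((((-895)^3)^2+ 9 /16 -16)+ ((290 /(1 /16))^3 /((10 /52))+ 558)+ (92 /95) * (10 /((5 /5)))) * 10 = 781235983905481565415 /152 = 5139710420430799772.47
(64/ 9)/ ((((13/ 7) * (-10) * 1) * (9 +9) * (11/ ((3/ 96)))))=-7/ 115830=-0.00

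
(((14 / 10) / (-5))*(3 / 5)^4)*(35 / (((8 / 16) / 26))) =-206388 / 3125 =-66.04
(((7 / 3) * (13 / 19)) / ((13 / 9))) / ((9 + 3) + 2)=3 / 38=0.08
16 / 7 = 2.29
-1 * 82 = -82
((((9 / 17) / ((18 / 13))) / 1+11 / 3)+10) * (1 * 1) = 1433 / 102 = 14.05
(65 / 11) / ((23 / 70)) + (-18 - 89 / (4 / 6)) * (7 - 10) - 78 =199609 / 506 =394.48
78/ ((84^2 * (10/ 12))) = 13/ 980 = 0.01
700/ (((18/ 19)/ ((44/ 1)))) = 292600/ 9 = 32511.11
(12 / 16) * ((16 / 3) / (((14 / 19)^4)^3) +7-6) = 2223945027636529 / 14173478093824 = 156.91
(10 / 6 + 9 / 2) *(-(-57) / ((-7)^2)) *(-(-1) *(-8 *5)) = -14060 / 49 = -286.94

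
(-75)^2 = 5625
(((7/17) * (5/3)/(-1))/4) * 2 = -35/102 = -0.34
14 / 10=7 / 5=1.40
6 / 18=1 / 3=0.33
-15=-15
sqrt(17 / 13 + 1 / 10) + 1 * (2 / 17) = 2 / 17 + sqrt(23790) / 130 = 1.30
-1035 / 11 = -94.09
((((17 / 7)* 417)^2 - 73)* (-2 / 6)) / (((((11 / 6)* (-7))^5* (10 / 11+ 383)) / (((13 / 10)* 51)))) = 43177507581312 / 254593966025245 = 0.17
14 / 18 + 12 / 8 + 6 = 149 / 18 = 8.28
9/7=1.29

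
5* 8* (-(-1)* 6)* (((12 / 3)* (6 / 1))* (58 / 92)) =83520 / 23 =3631.30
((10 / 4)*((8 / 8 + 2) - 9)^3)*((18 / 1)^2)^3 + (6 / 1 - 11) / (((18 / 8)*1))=-165299408660 / 9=-18366600962.22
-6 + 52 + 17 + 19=82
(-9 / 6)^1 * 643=-1929 / 2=-964.50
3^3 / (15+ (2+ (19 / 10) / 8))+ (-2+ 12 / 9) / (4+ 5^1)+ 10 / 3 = 179672 / 37233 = 4.83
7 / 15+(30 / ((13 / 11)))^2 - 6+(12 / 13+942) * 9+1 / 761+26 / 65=17604426332 / 1929135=9125.55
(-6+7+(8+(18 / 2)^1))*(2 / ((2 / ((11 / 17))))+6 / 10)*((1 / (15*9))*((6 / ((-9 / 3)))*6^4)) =-183168 / 425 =-430.98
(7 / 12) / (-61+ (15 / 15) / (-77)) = -539 / 56376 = -0.01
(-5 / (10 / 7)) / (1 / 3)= -21 / 2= -10.50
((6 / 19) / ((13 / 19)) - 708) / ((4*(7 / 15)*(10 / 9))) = -17739 / 52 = -341.13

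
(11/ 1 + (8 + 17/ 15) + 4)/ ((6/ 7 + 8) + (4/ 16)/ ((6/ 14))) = 2.56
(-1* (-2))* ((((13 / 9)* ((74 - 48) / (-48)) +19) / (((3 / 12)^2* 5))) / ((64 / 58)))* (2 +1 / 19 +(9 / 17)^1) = 3172397 / 11628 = 272.82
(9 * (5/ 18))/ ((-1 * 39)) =-5/ 78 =-0.06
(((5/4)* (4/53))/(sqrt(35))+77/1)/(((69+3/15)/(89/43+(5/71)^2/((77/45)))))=86485870* sqrt(35)/1071262471433+86485870/37499999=2.31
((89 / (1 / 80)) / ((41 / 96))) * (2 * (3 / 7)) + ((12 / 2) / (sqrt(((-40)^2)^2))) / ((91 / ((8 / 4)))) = 21325824123 / 1492400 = 14289.62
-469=-469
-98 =-98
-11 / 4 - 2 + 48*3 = 557 / 4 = 139.25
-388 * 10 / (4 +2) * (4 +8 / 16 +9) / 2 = -4365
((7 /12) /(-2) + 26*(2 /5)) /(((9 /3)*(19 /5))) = 1213 /1368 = 0.89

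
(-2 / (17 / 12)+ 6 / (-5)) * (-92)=20424 / 85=240.28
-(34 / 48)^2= -289 / 576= -0.50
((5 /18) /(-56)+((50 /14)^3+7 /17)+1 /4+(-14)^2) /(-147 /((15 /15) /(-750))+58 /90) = 1016878195 /462867485584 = 0.00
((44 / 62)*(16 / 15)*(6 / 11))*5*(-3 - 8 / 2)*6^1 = -2688 / 31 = -86.71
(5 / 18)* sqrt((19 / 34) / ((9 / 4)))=5* sqrt(646) / 918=0.14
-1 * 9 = -9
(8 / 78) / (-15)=-4 / 585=-0.01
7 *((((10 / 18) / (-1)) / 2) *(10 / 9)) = -175 / 81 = -2.16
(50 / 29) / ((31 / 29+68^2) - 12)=50 / 133779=0.00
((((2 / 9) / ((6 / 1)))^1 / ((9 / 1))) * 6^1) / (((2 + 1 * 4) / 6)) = 2 / 81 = 0.02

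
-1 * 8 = -8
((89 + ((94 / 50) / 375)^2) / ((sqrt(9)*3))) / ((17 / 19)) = 8742534638 / 791015625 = 11.05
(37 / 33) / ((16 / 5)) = 185 / 528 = 0.35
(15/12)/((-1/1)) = -5/4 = -1.25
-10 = -10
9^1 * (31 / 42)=93 / 14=6.64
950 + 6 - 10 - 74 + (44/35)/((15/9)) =152732/175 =872.75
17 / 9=1.89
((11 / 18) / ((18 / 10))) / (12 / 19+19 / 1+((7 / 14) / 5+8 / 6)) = 5225 / 324189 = 0.02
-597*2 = -1194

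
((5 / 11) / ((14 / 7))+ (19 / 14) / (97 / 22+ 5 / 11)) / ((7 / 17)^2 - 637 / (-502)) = 605192877 / 1719405149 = 0.35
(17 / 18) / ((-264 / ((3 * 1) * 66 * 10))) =-85 / 12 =-7.08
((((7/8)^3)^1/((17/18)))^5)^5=0.00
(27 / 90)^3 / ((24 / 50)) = 9 / 160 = 0.06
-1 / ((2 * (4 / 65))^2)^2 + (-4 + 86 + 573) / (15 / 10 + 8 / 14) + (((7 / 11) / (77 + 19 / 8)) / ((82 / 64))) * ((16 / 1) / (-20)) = -687479220118337 / 170089779200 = -4041.86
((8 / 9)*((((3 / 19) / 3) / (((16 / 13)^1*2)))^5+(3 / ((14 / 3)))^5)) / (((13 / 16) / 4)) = 153313529878003627 / 319097937558306816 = 0.48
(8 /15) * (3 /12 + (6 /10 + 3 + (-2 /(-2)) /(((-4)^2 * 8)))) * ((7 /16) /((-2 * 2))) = -5761 /25600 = -0.23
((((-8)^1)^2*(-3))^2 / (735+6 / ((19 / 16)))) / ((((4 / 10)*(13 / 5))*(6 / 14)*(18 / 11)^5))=34271652800 / 3597914619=9.53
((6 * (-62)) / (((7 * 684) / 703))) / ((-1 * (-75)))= -1147 / 1575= -0.73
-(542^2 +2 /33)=-9694214 /33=-293764.06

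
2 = 2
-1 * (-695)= 695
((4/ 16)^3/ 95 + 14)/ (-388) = -85121/ 2359040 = -0.04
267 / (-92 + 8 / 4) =-89 / 30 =-2.97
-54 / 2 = -27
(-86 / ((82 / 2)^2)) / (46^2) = -43 / 1778498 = -0.00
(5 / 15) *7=7 / 3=2.33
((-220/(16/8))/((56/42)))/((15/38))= -209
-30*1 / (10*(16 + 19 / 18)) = -0.18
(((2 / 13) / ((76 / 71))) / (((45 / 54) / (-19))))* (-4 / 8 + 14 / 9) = -1349 / 390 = -3.46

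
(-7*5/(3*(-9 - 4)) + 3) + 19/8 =1957/312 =6.27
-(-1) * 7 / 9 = 7 / 9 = 0.78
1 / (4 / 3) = 3 / 4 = 0.75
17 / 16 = 1.06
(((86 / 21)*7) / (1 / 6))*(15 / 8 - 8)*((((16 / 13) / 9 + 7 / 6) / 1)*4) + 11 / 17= -10923508 / 1989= -5491.96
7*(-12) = -84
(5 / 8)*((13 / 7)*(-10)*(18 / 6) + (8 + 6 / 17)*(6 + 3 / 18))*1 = -7505 / 2856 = -2.63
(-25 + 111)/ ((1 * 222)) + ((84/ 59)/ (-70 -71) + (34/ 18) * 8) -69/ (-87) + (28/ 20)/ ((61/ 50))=28470529298/ 1633510521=17.43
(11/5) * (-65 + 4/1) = -671/5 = -134.20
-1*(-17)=17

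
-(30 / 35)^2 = -36 / 49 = -0.73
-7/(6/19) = -133/6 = -22.17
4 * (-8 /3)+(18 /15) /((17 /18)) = -2396 /255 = -9.40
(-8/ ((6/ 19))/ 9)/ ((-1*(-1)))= -76/ 27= -2.81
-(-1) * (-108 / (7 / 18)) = -1944 / 7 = -277.71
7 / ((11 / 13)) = 91 / 11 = 8.27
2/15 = 0.13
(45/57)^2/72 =25/2888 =0.01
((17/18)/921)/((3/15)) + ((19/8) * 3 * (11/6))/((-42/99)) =-30.79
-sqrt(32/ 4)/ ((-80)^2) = -sqrt(2)/ 3200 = -0.00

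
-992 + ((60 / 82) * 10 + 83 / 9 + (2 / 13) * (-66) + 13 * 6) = -4353827 / 4797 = -907.61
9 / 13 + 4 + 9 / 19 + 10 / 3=6298 / 741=8.50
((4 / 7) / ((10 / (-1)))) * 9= -18 / 35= -0.51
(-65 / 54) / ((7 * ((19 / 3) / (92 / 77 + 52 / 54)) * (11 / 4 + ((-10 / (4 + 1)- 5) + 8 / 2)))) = 583180 / 2488563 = 0.23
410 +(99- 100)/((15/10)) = 1228/3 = 409.33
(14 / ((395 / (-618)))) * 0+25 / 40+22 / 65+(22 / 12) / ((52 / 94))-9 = -4.72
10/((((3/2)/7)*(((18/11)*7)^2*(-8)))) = -605/13608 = -0.04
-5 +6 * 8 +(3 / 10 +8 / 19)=8307 / 190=43.72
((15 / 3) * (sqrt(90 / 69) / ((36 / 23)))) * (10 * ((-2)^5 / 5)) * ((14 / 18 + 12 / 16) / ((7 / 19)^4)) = -143353100 * sqrt(690) / 194481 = -19362.19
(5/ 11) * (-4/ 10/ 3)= -2/ 33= -0.06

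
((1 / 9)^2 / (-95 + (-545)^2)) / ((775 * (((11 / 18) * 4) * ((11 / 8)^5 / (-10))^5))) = -7555786372591432341913600 / 9873431004579079421506773458192067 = -0.00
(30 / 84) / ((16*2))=5 / 448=0.01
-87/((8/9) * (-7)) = 783/56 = 13.98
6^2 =36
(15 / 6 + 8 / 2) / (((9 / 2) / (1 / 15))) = 13 / 135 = 0.10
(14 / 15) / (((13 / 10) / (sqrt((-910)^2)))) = 1960 / 3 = 653.33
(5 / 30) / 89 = 1 / 534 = 0.00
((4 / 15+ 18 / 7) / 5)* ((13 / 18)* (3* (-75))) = -1937 / 21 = -92.24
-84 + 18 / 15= -414 / 5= -82.80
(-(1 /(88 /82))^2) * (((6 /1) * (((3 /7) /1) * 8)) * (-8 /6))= 20172 /847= 23.82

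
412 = 412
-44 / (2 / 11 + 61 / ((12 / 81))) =-1936 / 18125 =-0.11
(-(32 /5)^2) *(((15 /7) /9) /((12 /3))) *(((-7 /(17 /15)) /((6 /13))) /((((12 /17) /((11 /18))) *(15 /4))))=9152 /1215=7.53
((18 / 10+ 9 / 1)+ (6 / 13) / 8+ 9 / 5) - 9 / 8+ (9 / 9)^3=6517 / 520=12.53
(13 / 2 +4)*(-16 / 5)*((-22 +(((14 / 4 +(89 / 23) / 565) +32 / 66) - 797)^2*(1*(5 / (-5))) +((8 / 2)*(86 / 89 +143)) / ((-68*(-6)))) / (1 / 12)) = 39195578689931319031208 / 154577710434125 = 253565527.53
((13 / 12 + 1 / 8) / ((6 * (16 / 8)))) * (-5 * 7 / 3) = -1015 / 864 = -1.17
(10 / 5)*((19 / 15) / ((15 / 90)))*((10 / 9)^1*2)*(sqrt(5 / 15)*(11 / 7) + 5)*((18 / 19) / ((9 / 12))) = 1408*sqrt(3) / 63 + 640 / 3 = 252.04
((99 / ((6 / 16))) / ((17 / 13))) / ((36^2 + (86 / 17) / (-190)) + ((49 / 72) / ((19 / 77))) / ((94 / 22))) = 1103319360 / 7086229603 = 0.16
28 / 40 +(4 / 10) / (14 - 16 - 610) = 107 / 153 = 0.70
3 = 3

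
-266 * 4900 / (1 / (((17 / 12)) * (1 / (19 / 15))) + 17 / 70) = -1551046000 / 1353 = -1146375.46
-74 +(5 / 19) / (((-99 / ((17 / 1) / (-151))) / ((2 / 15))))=-63054848 / 852093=-74.00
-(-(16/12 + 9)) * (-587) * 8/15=-145576/45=-3235.02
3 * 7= 21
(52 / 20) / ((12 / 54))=117 / 10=11.70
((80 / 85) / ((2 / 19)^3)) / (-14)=-6859 / 119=-57.64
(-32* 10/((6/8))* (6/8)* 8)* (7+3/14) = -129280/7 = -18468.57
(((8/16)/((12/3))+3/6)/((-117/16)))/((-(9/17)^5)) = 14198570/6908733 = 2.06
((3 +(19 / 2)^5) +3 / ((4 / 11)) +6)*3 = 7429953 / 32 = 232186.03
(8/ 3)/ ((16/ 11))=11/ 6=1.83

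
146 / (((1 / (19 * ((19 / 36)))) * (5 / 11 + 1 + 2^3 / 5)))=1449415 / 3024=479.30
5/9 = 0.56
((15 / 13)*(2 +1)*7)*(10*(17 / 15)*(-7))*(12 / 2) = -149940 / 13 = -11533.85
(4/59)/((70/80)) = 32/413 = 0.08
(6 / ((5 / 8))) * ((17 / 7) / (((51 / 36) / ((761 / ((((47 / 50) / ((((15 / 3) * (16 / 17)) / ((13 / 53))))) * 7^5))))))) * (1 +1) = 37170892800 / 1222020163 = 30.42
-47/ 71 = -0.66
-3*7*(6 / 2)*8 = -504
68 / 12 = 17 / 3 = 5.67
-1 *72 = -72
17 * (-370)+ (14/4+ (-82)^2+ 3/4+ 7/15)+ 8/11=290033/660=439.44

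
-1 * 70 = -70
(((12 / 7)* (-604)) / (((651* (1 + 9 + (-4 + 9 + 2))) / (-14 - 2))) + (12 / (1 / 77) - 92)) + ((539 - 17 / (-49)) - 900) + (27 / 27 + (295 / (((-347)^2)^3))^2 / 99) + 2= 3707320158003020376993560692172572296878 / 7791042749447435613556588075222948557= 475.84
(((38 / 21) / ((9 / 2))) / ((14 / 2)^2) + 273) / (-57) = -2528329 / 527877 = -4.79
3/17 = 0.18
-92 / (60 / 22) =-506 / 15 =-33.73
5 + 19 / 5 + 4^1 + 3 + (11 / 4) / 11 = 321 / 20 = 16.05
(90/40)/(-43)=-9/172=-0.05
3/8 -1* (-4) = 35/8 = 4.38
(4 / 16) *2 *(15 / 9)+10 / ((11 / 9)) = 595 / 66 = 9.02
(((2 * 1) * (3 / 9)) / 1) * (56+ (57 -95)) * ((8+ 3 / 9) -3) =64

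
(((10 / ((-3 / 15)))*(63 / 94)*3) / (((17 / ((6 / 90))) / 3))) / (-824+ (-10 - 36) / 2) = 135 / 96679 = 0.00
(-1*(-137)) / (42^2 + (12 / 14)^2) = 6713 / 86472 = 0.08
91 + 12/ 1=103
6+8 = 14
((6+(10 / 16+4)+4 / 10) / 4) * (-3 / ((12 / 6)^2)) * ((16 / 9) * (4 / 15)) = -49 / 50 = -0.98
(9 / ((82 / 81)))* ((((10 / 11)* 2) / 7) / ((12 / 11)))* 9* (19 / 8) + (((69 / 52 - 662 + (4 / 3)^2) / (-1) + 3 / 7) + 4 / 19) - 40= 6786078631 / 10208016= 664.78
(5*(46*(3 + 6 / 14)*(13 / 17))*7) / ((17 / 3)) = 215280 / 289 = 744.91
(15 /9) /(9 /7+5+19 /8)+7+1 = 2384 /291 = 8.19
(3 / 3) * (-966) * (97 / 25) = -93702 / 25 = -3748.08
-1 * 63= -63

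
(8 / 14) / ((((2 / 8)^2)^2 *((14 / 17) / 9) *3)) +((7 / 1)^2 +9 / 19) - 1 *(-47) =585945 / 931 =629.37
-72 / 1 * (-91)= 6552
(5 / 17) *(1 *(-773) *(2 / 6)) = -3865 / 51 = -75.78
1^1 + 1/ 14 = 15/ 14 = 1.07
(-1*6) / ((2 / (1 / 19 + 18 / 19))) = -3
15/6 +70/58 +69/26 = 2398/377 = 6.36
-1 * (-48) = 48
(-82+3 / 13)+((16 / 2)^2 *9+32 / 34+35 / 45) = 986444 / 1989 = 495.95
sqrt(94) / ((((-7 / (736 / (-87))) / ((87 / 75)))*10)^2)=135424*sqrt(94) / 6890625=0.19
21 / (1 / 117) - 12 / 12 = 2456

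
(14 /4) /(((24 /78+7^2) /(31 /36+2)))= 9373 /46152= 0.20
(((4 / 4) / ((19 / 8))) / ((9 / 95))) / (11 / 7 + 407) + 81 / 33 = 3173 / 1287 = 2.47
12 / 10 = 6 / 5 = 1.20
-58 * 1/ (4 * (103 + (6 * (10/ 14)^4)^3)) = -401397328829/ 2956773913406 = -0.14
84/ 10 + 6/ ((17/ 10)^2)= 15138/ 1445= 10.48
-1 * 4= -4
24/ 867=8/ 289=0.03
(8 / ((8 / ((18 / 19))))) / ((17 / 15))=270 / 323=0.84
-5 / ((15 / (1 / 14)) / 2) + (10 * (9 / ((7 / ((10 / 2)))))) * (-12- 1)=-835.76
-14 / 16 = -7 / 8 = -0.88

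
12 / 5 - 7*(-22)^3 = 74538.40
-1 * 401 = -401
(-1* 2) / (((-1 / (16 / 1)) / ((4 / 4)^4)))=32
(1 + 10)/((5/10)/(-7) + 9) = 154/125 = 1.23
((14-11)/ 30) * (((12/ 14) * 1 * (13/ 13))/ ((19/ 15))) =9/ 133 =0.07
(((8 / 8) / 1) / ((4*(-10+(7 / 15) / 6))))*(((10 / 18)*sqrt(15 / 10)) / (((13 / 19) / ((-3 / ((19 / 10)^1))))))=375*sqrt(6) / 23218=0.04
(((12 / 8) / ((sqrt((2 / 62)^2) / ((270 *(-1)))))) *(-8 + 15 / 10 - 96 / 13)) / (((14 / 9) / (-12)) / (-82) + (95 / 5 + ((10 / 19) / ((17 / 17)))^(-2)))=125432924625 / 16270163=7709.38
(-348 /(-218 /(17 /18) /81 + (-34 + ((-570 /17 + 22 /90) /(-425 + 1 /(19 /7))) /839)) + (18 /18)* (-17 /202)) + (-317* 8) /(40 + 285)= 19499490165534849 /12527273395248950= 1.56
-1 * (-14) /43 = 14 /43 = 0.33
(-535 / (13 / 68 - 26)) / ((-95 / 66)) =-160072 / 11115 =-14.40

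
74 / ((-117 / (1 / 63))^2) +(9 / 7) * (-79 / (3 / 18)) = -33111254284 / 54331641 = -609.43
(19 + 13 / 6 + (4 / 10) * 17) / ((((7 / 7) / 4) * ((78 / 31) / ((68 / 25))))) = 1768612 / 14625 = 120.93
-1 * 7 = -7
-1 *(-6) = 6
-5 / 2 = -2.50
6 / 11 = 0.55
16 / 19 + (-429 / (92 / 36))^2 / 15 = 94455353 / 50255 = 1879.52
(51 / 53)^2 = 2601 / 2809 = 0.93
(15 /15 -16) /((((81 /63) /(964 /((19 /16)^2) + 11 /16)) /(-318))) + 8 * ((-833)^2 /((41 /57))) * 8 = 7611023352261 /118408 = 64277948.72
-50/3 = -16.67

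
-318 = -318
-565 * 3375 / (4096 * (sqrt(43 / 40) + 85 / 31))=-8374359375 / 42270208 + 610835625 * sqrt(430) / 169080832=-123.20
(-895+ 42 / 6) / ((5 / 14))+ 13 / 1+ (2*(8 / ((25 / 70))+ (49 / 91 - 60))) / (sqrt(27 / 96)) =-12367 / 5 - 6424*sqrt(2) / 65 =-2613.17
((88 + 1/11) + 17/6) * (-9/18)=-6001/132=-45.46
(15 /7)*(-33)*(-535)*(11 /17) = 2913075 /119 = 24479.62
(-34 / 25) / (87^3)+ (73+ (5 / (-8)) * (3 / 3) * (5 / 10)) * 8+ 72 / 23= 442728027911 / 757278450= 584.63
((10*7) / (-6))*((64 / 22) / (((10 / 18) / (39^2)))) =-1022112 / 11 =-92919.27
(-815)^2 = 664225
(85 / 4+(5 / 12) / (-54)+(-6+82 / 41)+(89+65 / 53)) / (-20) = -738181 / 137376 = -5.37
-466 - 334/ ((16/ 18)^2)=-28439/ 32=-888.72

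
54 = 54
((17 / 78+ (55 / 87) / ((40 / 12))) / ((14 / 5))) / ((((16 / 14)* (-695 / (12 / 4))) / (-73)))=0.04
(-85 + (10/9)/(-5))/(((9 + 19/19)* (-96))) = 767/8640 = 0.09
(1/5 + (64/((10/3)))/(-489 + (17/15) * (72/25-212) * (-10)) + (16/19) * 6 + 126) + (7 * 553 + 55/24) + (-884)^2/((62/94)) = 11853835066763827/9971322360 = 1188792.68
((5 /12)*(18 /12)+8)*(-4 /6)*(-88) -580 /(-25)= 2646 /5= 529.20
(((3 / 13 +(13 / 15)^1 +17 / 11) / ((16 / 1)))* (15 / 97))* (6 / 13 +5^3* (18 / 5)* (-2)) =-33146643 / 1442584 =-22.98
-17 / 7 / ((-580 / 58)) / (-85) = -1 / 350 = -0.00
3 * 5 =15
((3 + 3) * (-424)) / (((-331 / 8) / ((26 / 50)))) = 31.97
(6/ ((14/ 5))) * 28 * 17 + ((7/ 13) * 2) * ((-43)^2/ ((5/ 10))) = 65032/ 13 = 5002.46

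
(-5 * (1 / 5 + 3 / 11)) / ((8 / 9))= -117 / 44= -2.66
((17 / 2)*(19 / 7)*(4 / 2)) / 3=323 / 21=15.38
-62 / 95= -0.65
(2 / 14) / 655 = 1 / 4585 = 0.00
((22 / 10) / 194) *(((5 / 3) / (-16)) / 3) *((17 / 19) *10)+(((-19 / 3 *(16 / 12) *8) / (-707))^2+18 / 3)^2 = 1745315209426931534977 / 48338482325358981168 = 36.11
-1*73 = -73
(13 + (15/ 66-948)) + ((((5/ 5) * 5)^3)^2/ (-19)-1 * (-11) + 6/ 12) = -364839/ 209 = -1745.64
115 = 115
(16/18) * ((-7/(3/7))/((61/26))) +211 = 337325/1647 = 204.81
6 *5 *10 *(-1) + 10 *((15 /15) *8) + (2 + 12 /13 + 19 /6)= -16685 /78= -213.91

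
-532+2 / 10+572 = 201 / 5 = 40.20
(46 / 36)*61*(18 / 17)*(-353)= -495259 / 17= -29132.88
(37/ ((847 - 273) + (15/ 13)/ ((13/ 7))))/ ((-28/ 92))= -143819/ 679777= -0.21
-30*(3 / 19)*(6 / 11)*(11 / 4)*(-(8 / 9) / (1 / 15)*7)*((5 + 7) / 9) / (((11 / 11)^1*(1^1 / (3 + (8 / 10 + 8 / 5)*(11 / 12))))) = 87360 / 19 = 4597.89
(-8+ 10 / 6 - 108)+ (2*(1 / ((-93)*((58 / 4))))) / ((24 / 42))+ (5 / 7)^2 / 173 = -871311401 / 7620823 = -114.33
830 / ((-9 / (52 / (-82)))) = 21580 / 369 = 58.48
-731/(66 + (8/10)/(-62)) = -113305/10228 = -11.08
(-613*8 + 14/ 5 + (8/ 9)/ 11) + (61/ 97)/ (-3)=-235337303/ 48015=-4901.33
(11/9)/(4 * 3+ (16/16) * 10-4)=11/162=0.07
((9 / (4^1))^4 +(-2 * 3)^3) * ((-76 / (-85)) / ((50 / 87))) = -296.17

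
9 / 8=1.12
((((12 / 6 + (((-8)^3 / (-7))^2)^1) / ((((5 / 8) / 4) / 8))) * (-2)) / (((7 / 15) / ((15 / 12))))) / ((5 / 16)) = -1611214848 / 343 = -4697419.38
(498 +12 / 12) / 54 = 499 / 54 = 9.24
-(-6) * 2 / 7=12 / 7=1.71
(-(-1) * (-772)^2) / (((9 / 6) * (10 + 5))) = 1191968 / 45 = 26488.18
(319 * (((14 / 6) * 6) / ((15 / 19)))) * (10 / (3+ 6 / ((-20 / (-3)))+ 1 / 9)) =267960 / 19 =14103.16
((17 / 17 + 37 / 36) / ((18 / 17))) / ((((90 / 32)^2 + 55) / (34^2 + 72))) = 48766336 / 1304505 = 37.38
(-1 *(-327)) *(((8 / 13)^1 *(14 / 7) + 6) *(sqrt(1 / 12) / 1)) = 5123 *sqrt(3) / 13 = 682.56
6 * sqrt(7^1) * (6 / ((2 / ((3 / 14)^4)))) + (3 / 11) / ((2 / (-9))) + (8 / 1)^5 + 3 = 32769.87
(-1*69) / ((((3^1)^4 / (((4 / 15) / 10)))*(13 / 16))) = -736 / 26325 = -0.03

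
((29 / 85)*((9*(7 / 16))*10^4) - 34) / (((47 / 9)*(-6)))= -683391 / 1598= -427.65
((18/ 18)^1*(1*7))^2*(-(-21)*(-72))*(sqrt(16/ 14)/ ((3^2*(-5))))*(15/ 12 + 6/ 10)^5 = 10193561679*sqrt(14)/ 1000000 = 38140.82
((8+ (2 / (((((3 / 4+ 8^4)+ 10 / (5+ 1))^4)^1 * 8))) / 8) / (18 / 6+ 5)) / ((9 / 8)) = 46803615954148153616 / 52654067948416672089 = 0.89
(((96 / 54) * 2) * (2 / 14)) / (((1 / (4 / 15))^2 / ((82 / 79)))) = 41984 / 1119825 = 0.04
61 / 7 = 8.71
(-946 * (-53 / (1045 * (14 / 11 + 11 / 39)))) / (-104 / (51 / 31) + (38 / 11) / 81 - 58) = -14809085577 / 58150313960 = -0.25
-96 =-96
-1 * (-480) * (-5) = -2400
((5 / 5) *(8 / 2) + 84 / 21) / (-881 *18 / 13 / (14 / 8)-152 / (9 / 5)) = -819 / 80006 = -0.01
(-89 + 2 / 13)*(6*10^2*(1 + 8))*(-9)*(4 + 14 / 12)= 290020500 / 13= 22309269.23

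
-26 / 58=-13 / 29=-0.45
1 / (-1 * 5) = -1 / 5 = -0.20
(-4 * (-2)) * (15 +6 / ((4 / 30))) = 480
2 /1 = 2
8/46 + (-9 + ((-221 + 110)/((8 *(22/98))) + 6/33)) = -70.45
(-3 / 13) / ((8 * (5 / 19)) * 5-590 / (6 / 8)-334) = 171 / 822614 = 0.00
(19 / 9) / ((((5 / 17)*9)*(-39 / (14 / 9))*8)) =-2261 / 568620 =-0.00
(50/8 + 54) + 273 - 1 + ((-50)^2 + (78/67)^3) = 3409242235/1203052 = 2833.83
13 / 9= 1.44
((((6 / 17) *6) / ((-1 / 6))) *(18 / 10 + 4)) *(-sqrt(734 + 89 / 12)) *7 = 7308 *sqrt(26691) / 85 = 14046.30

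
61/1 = 61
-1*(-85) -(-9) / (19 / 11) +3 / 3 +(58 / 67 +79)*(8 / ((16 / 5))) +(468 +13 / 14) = 6770607 / 8911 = 759.80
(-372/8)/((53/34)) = -1581/53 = -29.83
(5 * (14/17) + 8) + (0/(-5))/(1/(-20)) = 206/17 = 12.12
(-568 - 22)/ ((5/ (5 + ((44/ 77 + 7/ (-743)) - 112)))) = 65322912/ 5201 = 12559.68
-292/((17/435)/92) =-11685840/17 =-687402.35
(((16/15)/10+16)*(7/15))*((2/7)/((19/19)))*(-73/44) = -44092/12375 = -3.56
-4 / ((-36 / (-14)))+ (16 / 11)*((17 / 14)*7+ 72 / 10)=10534 / 495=21.28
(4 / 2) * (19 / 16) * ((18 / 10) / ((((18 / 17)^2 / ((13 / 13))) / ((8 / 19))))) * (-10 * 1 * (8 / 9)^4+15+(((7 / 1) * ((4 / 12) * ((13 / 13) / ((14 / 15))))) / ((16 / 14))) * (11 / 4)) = 358539469 / 15116544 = 23.72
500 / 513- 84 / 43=-21592 / 22059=-0.98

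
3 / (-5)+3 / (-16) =-63 / 80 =-0.79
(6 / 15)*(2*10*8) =64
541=541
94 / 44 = 47 / 22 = 2.14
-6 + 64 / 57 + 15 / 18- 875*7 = -698711 / 114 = -6129.04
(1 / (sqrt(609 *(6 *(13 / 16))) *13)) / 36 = sqrt(5278) / 1852578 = 0.00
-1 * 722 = -722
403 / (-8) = -403 / 8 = -50.38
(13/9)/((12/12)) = 13/9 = 1.44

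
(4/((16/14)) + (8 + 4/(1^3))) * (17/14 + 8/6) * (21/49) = 3317/196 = 16.92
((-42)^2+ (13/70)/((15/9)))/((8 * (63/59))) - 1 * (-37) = 243.51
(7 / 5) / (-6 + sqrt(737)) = 42 / 3505 + 7 * sqrt(737) / 3505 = 0.07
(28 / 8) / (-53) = -7 / 106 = -0.07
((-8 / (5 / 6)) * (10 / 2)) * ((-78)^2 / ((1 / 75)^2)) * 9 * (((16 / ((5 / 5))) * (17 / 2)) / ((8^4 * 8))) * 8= -3927031875 / 8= -490878984.38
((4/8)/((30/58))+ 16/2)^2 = 72361/900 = 80.40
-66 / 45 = -22 / 15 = -1.47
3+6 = 9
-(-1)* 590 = 590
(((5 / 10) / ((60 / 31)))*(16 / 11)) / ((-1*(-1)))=62 / 165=0.38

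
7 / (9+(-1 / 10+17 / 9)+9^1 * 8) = 630 / 7451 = 0.08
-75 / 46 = -1.63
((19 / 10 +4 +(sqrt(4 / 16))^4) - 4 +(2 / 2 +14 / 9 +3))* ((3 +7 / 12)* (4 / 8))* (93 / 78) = 7215529 / 449280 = 16.06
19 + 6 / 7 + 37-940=-6182 / 7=-883.14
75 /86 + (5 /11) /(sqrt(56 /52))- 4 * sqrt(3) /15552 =-sqrt(3) /3888 + 5 * sqrt(182) /154 + 75 /86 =1.31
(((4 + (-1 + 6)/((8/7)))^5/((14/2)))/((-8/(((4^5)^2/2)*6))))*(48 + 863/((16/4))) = -4273145963655/7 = -610449423379.29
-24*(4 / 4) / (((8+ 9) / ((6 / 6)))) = -24 / 17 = -1.41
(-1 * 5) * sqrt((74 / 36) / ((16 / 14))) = -5 * sqrt(259) / 12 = -6.71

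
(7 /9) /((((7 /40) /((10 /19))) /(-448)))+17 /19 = -179047 /171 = -1047.06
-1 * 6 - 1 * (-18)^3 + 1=5827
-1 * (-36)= 36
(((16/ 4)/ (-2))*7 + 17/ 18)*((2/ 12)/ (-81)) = 235/ 8748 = 0.03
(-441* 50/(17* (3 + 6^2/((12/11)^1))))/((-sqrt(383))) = 1225* sqrt(383)/13022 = 1.84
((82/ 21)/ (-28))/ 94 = -41/ 27636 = -0.00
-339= -339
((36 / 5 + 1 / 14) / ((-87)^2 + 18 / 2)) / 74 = 0.00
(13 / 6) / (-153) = -13 / 918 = -0.01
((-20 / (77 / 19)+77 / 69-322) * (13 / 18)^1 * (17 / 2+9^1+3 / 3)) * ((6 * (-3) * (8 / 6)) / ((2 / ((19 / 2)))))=15820312703 / 31878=496276.83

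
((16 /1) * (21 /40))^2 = 1764 /25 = 70.56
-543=-543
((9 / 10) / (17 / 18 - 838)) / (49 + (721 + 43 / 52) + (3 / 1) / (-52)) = -27 / 19355300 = -0.00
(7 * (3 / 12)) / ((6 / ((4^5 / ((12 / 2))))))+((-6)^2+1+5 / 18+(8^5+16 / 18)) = 591407 / 18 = 32855.94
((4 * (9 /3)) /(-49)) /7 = -12 /343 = -0.03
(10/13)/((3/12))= 3.08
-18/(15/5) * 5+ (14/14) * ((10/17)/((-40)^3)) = -3264001/108800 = -30.00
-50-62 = -112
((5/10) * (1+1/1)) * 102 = 102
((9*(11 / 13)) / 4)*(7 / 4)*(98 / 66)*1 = 1029 / 208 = 4.95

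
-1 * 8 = -8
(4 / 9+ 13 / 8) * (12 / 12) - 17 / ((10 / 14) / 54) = -461927 / 360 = -1283.13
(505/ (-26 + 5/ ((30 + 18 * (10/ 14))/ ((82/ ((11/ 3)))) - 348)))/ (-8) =25079815/ 10335644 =2.43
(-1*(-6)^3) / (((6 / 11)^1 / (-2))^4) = 117128 / 3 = 39042.67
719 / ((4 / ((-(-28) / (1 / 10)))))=50330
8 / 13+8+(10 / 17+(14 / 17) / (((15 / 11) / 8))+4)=18.03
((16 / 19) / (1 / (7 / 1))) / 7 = 16 / 19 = 0.84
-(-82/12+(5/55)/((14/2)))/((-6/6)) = -3151/462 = -6.82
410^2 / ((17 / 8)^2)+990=11044510 / 289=38216.30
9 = 9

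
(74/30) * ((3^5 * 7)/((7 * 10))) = 2997/50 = 59.94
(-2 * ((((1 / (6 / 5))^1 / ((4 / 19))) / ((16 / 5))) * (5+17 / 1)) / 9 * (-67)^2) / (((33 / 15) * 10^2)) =-426455 / 3456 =-123.40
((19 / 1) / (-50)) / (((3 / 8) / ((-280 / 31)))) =4256 / 465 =9.15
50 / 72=25 / 36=0.69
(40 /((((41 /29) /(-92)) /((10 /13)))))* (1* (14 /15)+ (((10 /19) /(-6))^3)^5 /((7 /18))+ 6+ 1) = -1434431733980802614925255351711680 /90303706181388172198791488787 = -15884.53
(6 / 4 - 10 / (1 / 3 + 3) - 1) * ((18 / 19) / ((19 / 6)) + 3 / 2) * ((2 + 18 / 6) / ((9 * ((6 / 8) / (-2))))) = 21650 / 3249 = 6.66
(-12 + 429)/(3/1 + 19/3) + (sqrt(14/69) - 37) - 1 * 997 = -27701/28 + sqrt(966)/69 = -988.87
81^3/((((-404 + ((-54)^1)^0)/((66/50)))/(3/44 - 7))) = 97253703/8060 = 12066.22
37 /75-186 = -13913 /75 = -185.51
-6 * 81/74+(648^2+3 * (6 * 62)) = 15577497/37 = 421013.43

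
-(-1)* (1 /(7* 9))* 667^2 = 444889 /63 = 7061.73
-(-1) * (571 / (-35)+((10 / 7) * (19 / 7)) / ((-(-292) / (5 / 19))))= -583437 / 35770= -16.31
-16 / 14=-8 / 7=-1.14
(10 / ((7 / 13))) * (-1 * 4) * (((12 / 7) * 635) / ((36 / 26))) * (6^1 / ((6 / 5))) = -42926000 / 147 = -292013.61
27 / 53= 0.51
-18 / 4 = -9 / 2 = -4.50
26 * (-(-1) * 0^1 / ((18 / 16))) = 0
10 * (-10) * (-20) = 2000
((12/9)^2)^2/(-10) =-128/405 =-0.32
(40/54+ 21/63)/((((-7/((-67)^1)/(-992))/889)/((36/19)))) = -979147648/57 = -17178028.91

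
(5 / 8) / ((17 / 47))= 235 / 136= 1.73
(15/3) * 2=10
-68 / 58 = -34 / 29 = -1.17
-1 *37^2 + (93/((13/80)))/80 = -17704/13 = -1361.85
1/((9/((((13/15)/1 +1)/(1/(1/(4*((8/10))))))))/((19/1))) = 133/108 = 1.23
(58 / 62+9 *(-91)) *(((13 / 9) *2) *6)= -1318720 / 93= -14179.78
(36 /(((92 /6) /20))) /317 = 0.15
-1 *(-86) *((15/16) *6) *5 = 9675/4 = 2418.75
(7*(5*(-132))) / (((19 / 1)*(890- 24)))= -2310 / 8227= -0.28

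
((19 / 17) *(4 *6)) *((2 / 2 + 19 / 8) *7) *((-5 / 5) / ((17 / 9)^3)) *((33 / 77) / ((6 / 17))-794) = 12452312169 / 167042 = 74546.00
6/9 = 2/3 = 0.67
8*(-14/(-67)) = 112/67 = 1.67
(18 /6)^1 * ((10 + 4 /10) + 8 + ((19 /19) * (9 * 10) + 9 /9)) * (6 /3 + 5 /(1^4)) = 11487 /5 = 2297.40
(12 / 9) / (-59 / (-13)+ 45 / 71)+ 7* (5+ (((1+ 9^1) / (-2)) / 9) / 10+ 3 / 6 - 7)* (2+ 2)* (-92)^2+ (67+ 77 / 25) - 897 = -198438946009 / 537075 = -369480.88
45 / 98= 0.46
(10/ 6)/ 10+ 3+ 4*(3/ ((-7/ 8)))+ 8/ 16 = -10.05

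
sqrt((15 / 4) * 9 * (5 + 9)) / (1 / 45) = 135 * sqrt(210) / 2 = 978.17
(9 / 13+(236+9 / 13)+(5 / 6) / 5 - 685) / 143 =-34901 / 11154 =-3.13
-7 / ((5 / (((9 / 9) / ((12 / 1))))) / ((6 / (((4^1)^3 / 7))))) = -49 / 640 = -0.08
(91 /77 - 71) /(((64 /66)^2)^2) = -323433 /4096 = -78.96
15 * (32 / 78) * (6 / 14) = 240 / 91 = 2.64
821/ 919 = 0.89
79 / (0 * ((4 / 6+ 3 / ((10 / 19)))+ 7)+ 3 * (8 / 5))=395 / 24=16.46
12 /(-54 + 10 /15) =-9 /40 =-0.22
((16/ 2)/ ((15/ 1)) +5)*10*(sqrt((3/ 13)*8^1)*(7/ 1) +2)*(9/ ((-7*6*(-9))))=166/ 63 +166*sqrt(78)/ 117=15.17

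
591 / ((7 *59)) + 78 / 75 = 25513 / 10325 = 2.47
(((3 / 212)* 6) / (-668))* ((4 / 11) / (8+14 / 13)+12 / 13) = -36567 / 298703548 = -0.00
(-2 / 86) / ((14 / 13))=-13 / 602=-0.02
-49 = -49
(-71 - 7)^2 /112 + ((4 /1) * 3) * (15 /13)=24813 /364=68.17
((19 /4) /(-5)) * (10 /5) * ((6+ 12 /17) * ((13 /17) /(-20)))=14079 /28900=0.49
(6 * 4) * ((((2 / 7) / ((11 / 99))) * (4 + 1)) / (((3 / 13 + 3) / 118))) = 552240 / 49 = 11270.20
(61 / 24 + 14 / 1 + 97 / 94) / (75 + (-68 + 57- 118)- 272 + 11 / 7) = -138761 / 2561688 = -0.05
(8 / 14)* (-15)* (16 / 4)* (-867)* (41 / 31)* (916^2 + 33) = 7158503203920 / 217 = 32988494027.28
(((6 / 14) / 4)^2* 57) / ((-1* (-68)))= 0.01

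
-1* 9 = -9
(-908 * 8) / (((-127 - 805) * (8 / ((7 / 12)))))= 1589 / 2796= 0.57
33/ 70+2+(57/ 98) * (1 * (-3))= 178/ 245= 0.73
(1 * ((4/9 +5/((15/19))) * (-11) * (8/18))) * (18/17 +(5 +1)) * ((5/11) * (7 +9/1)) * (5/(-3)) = 3904000/1377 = 2835.15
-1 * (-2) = 2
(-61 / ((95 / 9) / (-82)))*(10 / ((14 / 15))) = 675270 / 133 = 5077.22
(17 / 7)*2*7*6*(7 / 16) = 357 / 4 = 89.25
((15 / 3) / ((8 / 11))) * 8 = 55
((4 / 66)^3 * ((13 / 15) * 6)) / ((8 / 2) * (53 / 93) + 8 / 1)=1612 / 14314905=0.00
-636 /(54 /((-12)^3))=20352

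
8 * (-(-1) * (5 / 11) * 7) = 280 / 11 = 25.45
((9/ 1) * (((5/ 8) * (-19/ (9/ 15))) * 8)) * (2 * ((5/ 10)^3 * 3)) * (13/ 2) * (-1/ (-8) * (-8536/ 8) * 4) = 59298525/ 16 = 3706157.81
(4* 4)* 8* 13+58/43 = 71610/43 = 1665.35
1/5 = 0.20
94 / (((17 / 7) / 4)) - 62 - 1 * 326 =-3964 / 17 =-233.18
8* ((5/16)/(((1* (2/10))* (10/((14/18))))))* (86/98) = 215/252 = 0.85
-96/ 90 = -16/ 15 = -1.07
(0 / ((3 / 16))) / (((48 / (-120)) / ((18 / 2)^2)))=0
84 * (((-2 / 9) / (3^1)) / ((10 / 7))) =-196 / 45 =-4.36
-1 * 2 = -2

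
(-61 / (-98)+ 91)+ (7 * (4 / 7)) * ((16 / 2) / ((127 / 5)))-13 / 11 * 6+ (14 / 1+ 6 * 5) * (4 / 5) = 82822231 / 684530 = 120.99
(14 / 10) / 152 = 7 / 760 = 0.01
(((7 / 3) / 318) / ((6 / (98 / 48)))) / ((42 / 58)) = 1421 / 412128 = 0.00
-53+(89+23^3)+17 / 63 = 768806 / 63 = 12203.27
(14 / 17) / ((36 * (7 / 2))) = 0.01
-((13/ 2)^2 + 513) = -2221/ 4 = -555.25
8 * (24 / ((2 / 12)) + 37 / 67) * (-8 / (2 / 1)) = -309920 / 67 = -4625.67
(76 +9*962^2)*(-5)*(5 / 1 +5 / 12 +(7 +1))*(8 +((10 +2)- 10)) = -16762257400 / 3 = -5587419133.33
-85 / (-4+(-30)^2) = -85 / 896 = -0.09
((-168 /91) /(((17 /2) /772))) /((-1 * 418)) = 18528 /46189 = 0.40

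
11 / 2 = 5.50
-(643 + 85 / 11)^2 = -51236964 / 121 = -423445.98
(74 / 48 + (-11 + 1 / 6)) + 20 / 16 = -193 / 24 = -8.04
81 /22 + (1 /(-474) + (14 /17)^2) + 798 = 604514903 /753423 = 802.36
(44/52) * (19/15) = 209/195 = 1.07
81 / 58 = 1.40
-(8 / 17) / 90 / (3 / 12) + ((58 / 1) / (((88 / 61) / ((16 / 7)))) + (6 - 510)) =-24276212 / 58905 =-412.12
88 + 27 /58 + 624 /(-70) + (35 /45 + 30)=2015711 /18270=110.33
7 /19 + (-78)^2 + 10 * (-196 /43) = 6038.79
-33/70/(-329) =33/23030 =0.00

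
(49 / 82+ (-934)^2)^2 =5117004567964081 / 6724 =761006033308.16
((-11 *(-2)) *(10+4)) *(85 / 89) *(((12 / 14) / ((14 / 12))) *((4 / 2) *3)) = 807840 / 623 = 1296.69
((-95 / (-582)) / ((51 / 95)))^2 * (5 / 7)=407253125 / 6167147868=0.07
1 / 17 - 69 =-1172 / 17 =-68.94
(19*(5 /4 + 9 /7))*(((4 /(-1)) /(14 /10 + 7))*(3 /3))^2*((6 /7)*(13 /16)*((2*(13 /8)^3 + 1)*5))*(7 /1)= 5377282625 /2107392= 2551.63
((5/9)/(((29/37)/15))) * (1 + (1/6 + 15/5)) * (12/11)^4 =26640000/424589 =62.74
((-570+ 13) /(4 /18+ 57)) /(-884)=5013 /455260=0.01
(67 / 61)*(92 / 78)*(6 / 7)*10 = 61640 / 5551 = 11.10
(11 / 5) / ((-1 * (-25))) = 11 / 125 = 0.09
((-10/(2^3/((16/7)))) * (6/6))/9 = -20/63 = -0.32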